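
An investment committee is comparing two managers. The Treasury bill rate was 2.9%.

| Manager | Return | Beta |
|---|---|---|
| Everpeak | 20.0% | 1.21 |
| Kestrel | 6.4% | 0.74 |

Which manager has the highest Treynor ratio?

Everpeak

Everpeak: Treynor = (20.0% − 2.9%) / 1.21 = 14.132
Kestrel: Treynor = (6.4% − 2.9%) / 0.74 = 4.730
Highest: Everpeak (14.132).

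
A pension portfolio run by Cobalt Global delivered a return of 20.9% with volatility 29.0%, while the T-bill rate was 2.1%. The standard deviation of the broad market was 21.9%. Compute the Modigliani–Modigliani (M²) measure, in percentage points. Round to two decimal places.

Sharpe = (Rp − Rf) / σp = (20.9% − 2.1%) / 29.0% = 0.6483
M² = Rf + Sharpe × σm = 2.1% + 0.6483 × 21.9% = 16.2978%

16.30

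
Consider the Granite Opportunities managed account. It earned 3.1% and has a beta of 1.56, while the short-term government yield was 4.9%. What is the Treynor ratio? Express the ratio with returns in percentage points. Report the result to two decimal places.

Treynor = (Rp − Rf) / β = (3.1% − 4.9%) / 1.56 = -1.80 / 1.56 = -1.1538

-1.15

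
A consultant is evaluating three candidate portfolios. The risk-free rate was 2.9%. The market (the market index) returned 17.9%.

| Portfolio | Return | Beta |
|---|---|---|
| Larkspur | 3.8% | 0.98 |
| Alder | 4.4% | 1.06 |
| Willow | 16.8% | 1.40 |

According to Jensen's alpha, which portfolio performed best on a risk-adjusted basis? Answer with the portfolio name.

Larkspur: α = 3.8% − [2.9% + 0.98 × (17.9% − 2.9%)] = -13.800
Alder: α = 4.4% − [2.9% + 1.06 × (17.9% − 2.9%)] = -14.400
Willow: α = 16.8% − [2.9% + 1.40 × (17.9% − 2.9%)] = -7.100
Highest: Willow (-7.100).

Willow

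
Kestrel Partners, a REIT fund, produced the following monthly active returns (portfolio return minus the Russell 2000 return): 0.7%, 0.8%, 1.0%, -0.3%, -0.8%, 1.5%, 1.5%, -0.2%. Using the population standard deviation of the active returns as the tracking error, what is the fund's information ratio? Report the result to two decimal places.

r̄ = (0.7 + 0.8 + 1 − 0.3 − 0.8 + 1.5 + 1.5 − 0.2) / 8 = 4.20 / 8 = 0.5250%
Σ(r − r̄)² = 5.1950; population σ = √(5.1950/8) = 0.8058%
IR = r̄ / tracking error = 0.5250 / 0.8058 = 0.6515

0.65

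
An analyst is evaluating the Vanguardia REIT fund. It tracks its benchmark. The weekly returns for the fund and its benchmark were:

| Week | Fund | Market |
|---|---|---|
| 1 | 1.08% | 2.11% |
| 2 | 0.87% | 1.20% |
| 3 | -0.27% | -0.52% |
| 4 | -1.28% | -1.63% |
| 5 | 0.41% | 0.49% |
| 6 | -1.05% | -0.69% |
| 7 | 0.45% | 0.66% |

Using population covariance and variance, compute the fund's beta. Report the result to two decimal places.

r̄p = 0.0300%,  r̄m = 0.2314%
Cov = Σ(rp − r̄p)(rm − r̄m) / 7 = 0.9605
Var(rm) = Σ(rm − r̄m)² / 7 = 1.3709
β = Cov / Var = 0.9605 / 1.3709 = 0.7006

0.70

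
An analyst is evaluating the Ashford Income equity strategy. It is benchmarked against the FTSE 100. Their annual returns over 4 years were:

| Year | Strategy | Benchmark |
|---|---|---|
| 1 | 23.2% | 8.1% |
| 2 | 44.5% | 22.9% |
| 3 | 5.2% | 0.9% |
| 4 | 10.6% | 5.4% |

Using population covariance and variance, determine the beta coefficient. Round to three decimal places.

1.801

r̄p = 20.8750%,  r̄m = 9.3250%
Cov = Σ(rp − r̄p)(rm − r̄m) / 4 = 122.5631
Var(rm) = Σ(rm − r̄m)² / 4 = 68.0419
β = Cov / Var = 122.5631 / 68.0419 = 1.8013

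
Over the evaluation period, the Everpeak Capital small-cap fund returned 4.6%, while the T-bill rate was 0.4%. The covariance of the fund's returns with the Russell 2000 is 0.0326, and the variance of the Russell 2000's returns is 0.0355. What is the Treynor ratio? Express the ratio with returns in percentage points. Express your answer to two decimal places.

4.57

β = Cov / Var = 0.0326 / 0.0355 = 0.9183
Treynor = (Rp − Rf) / β = (4.6% − 0.4%) / 0.9183 = 4.20 / 0.9183 = 4.5737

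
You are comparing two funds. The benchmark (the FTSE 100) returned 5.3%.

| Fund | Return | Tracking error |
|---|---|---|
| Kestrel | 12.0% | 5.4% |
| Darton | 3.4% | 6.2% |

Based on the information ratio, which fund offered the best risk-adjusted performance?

Kestrel: IR = (12.0% − 5.3%) / 5.4% = 1.241
Darton: IR = (3.4% − 5.3%) / 6.2% = -0.306
Highest: Kestrel (1.241).

Kestrel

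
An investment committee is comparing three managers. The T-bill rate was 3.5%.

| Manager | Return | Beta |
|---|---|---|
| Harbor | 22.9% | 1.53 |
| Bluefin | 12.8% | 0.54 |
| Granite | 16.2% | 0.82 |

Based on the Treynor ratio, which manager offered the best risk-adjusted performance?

Harbor: Treynor = (22.9% − 3.5%) / 1.53 = 12.680
Bluefin: Treynor = (12.8% − 3.5%) / 0.54 = 17.222
Granite: Treynor = (16.2% − 3.5%) / 0.82 = 15.488
Highest: Bluefin (17.222).

Bluefin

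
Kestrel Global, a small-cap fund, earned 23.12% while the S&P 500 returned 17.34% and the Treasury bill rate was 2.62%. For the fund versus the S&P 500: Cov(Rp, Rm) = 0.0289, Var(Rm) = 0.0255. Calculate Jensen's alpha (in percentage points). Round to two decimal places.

3.82

β = Cov / Var = 0.0289 / 0.0255 = 1.1333
E[R] = Rf + β(Rm − Rf) = 2.62% + 1.1333 × (17.34% − 2.62%) = 19.3022%
α = Rp − E[R] = 23.12% − 19.3022% = 3.8178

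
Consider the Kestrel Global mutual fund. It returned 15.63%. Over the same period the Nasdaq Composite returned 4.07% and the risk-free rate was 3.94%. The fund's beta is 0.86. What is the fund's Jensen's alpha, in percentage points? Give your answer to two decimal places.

CAPM expected return = Rf + β(Rm − Rf) = 3.94% + 0.86 × (4.07% − 3.94%) = 3.94 + 0.86 × 0.13 = 4.0518%
Jensen's α = Rp − E[R] = 15.63% − 4.0518% = 11.5782

11.58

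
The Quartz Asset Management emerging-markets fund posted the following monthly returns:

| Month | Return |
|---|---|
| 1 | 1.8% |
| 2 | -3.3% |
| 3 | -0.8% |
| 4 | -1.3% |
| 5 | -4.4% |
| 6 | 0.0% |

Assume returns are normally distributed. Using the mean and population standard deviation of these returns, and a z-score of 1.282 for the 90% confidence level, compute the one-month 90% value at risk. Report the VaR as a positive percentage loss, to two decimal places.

3.96

r̄ = (1.8 − 3.3 − 0.8 − 1.3 − 4.4 + 0) / 6 = -8.00 / 6 = -1.3333%
Σ(r − r̄)² = (1.8 − (-1.3333))² + (-3.3 − (-1.3333))² + (-0.8 − (-1.3333))² + … = 25.1533
σ = √[25.1533 / 6] = 2.0475%
VaR = −(r̄ − z·σ) = −(-1.3333 − 1.282 × 2.0475) = −(-3.9582) = 3.9582%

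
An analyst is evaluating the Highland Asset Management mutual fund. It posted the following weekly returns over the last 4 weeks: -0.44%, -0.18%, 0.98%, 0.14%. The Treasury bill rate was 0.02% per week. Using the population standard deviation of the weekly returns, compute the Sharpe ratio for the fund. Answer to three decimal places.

0.196

μ = (-0.44 − 0.18 + 0.98 + 0.14) / 4 = 0.1250%
Σ(r − μ)² = 1.1435; population σ = √(1.1435/4) = 0.5347%
Sharpe = (μ − rf) / σ = (0.1250 − 0.02) / 0.5347 = 0.1050 / 0.5347 = 0.1964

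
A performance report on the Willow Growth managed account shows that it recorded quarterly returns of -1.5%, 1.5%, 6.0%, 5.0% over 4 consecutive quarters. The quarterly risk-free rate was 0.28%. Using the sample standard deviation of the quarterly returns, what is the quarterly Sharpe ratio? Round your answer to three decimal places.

Mean return r̄ = 11.00 / 4 = 2.7500%
Sample σ = √[Σ(r − r̄)² / 3] = √[35.2500 / 3] = √11.7500 = 3.4278%
Sharpe = (r̄ − rf) / σ = (2.7500 − 0.28) / 3.4278 = 2.4700 / 3.4278 = 0.7206

0.721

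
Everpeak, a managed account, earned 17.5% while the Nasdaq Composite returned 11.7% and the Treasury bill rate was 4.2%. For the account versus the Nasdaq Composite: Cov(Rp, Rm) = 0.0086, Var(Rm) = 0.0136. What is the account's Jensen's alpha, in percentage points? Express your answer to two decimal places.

β = Cov / Var = 0.0086 / 0.0136 = 0.6324
E[R] = Rf + β(Rm − Rf) = 4.2% + 0.6324 × (11.7% − 4.2%) = 8.9430%
α = Rp − E[R] = 17.5% − 8.9430% = 8.5570

8.56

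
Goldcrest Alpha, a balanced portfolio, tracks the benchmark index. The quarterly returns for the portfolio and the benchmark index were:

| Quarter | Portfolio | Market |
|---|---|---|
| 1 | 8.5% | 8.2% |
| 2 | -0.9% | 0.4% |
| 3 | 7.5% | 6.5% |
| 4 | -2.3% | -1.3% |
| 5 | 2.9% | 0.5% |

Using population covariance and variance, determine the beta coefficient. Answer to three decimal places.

r̄p = 3.1400%,  r̄m = 2.8600%
Cov = Σ(rp − r̄p)(rm − r̄m) / 5 = 15.5256
Var(rm) = Σ(rm − r̄m)² / 5 = 14.1384
β = Cov / Var = 15.5256 / 14.1384 = 1.0981

1.098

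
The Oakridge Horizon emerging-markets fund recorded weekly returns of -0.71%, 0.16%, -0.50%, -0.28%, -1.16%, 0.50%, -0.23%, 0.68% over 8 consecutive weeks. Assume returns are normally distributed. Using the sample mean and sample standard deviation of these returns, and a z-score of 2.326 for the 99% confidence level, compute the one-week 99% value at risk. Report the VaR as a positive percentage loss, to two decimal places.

1.63

r̄ = (-0.71 + 0.16 − 0.5 − 0.28 − 1.16 + 0.5 − 0.23 + 0.68) / 8 = -1.540 / 8 = -0.1925%
Sample std dev = √[2.6726 / 7] = 0.6179%
VaR = −(r̄ − z·σ) = −(-0.1925 − 2.326 × 0.6179) = −(-1.6297) = 1.6297%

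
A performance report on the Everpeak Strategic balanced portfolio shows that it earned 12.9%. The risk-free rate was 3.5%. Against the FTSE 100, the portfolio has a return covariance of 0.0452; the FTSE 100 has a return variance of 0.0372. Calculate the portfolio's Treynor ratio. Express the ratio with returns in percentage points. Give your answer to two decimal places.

β = Cov / Var = 0.0452 / 0.0372 = 1.2151
Treynor = (Rp − Rf) / β = (12.9% − 3.5%) / 1.2151 = 9.40 / 1.2151 = 7.7360

7.74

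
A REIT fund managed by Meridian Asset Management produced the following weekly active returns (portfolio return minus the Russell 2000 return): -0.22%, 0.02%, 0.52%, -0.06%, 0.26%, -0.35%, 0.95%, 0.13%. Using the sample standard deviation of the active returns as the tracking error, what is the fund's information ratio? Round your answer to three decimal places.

Mean return μ = 1.250 / 8 = 0.1563%
Σ(r − μ)² = (-0.22 − 0.1563)² + (0.02 − 0.1563)² + … = 1.2370
sample σ = √(1.2370 / 7) = √0.1767 = 0.4204%
IR = μ / tracking error = 0.1563 / 0.4204 = 0.3718

0.372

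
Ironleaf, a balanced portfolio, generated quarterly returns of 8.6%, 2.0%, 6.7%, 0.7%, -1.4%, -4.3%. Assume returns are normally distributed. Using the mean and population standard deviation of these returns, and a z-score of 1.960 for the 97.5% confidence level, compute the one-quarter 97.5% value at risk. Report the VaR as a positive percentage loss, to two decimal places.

r̄ = (8.6 + 2 + 6.7 + 0.7 − 1.4 − 4.3) / 6 = 2.0500%
Σ(r − r̄)² = 118.5750; population σ = √(118.5750/6) = 4.4455%
VaR = −(r̄ − z·σ) = −(2.0500 − 1.960 × 4.4455) = −(-6.6632) = 6.6632%

6.66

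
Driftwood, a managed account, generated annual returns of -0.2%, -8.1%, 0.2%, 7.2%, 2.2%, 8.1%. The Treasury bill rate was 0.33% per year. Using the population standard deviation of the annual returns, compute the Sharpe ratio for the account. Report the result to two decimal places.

0.23

Mean return μ = 9.40 / 6 = 1.5667%
Population σ = √[Σ(r − μ)² / 6] = √[173.2533 / 6] = √28.8756 = 5.3736%
Sharpe = (μ − rf) / σ = (1.5667 − 0.33) / 5.3736 = 1.2367 / 5.3736 = 0.2301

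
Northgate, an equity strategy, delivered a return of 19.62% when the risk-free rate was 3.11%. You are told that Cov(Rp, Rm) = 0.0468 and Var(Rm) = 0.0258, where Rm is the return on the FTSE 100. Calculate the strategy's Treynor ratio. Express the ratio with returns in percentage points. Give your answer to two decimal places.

9.10

β = Cov / Var = 0.0468 / 0.0258 = 1.8140
Treynor = (Rp − Rf) / β = (19.62% − 3.11%) / 1.8140 = 16.51 / 1.8140 = 9.1014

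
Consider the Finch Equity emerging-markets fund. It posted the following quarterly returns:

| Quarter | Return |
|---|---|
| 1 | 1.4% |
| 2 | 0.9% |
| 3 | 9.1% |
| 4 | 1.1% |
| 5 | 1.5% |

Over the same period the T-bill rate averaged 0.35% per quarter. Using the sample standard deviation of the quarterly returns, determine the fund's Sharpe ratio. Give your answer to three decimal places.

Mean return μ = 14.00 / 5 = 2.8000%
Sample σ = √[Σ(r − μ)² / 4] = √[49.8400 / 4] = √12.4600 = 3.5299%
Sharpe = (μ − rf) / σ = (2.8000 − 0.35) / 3.5299 = 2.4500 / 3.5299 = 0.6941

0.694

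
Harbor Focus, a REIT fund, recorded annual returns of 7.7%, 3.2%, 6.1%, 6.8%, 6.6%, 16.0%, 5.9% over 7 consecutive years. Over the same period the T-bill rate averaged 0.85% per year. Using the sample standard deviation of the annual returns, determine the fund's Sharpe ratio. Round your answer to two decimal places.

r̄ = (7.7 + 3.2 + 6.1 + 6.8 + 6.6 + 16 + 5.9) / 7 = 7.4714%
Σ(r − r̄)² = (7.7 − 7.4714)² + (3.2 − 7.4714)² + … = 96.5943
σ = √[96.5943 / 6] = 4.0124%
Sharpe = (r̄ − rf) / σ = (7.4714 − 0.85) / 4.0124 = 6.6214 / 4.0124 = 1.6502

1.65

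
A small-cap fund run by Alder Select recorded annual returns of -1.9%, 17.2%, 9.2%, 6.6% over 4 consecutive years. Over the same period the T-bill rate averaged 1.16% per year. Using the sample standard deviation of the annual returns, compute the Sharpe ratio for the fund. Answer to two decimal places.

0.84

r̄ = (-1.9 + 17.2 + 9.2 + 6.6) / 4 = 31.10 / 4 = 7.7750%
Σ(r − r̄)² = (-1.9 − 7.7750)² + (17.2 − 7.7750)² + … = 185.8475
sample σ = √(185.8475 / 3) = √61.9492 = 7.8708%
Sharpe = (r̄ − rf) / σ = (7.7750 − 1.16) / 7.8708 = 6.6150 / 7.8708 = 0.8404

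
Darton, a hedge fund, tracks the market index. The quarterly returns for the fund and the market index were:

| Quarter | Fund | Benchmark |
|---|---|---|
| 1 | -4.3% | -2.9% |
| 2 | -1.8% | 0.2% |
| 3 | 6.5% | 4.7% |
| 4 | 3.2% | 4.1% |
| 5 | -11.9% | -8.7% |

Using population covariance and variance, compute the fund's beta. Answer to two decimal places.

r̄p = -1.6600%,  r̄m = -0.5200%
Cov = Σ(rp − r̄p)(rm − r̄m) / 5 = 30.9988
Var(rm) = Σ(rm − r̄m)² / 5 = 24.3376
β = Cov / Var = 30.9988 / 24.3376 = 1.2737

1.27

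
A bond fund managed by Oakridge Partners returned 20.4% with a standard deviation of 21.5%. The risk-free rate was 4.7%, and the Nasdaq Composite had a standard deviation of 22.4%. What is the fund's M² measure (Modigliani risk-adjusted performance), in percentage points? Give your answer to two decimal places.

21.06

Sharpe = (Rp − Rf) / σp = (20.4% − 4.7%) / 21.5% = 0.7302
M² = Rf + Sharpe × σm = 4.7% + 0.7302 × 22.4% = 21.0565%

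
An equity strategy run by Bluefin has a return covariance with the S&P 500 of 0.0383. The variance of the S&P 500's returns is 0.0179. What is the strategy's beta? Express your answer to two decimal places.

β = Cov(Rp, Rm) / Var(Rm) = 0.0383 / 0.0179 = 2.1397

2.14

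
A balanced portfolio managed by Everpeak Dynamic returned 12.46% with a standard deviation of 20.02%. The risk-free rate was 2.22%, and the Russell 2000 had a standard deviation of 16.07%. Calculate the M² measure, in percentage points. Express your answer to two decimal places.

10.44

Sharpe = (Rp − Rf) / σp = (12.46% − 2.22%) / 20.02% = 0.5115
M² = Rf + Sharpe × σm = 2.22% + 0.5115 × 16.07% = 10.4398%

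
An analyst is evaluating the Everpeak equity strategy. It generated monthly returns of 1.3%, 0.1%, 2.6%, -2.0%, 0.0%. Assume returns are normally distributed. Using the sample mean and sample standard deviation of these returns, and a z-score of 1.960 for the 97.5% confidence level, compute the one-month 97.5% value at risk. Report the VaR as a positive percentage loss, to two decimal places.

2.95

Mean return r̄ = 2.00 / 5 = 0.4000%
Σ(r − r̄)² = (1.3 − 0.4000)² + (0.1 − 0.4000)² + (2.6 − 0.4000)² + … = 11.6600
sample σ = √(11.6600 / 4) = √2.9150 = 1.7073%
VaR = −(r̄ − z·σ) = −(0.4000 − 1.960 × 1.7073) = −(-2.9463) = 2.9463%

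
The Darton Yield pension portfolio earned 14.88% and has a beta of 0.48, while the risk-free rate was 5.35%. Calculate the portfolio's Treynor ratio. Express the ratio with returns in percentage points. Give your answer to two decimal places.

Treynor = (Rp − Rf) / β = (14.88% − 5.35%) / 0.48 = 9.53 / 0.48 = 19.8542

19.85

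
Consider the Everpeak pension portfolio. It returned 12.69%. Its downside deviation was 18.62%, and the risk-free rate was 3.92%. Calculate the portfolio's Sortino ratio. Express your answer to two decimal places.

0.47

Sortino = (Rp − Rf) / σd = (12.69% − 3.92%) / 18.62% = 8.77% / 18.62% = 0.4710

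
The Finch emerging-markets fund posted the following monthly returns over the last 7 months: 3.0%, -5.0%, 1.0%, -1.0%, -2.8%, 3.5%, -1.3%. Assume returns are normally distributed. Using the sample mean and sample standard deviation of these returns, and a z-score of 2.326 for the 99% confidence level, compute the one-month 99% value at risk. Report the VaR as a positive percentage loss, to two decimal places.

7.53

μ = (3 − 5 + 1 − 1 − 2.8 + 3.5 − 1.3) / 7 = -0.3714%
Sample σ = √[Σ(r − μ)² / 6] = √[56.8143 / 6] = √9.4691 = 3.0772%
VaR = −(μ − z·σ) = −(-0.3714 − 2.326 × 3.0772) = −(-7.5290) = 7.5290%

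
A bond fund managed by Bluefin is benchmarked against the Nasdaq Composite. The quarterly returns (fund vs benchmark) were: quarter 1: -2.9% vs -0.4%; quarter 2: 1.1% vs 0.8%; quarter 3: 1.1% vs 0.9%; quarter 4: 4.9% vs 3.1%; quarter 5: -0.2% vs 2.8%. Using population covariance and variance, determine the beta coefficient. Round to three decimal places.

r̄p = 0.8000%,  r̄m = 1.4400%
Cov = Σ(rp − r̄p)(rm − r̄m) / 5 = 2.3800
Var(rm) = Σ(rm − r̄m)² / 5 = 1.7384
β = Cov / Var = 2.3800 / 1.7384 = 1.3691

1.369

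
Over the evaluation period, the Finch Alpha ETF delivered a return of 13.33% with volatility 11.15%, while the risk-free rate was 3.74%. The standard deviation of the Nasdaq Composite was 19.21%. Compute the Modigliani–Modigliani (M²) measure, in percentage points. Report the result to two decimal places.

20.26

Sharpe = (Rp − Rf) / σp = (13.33% − 3.74%) / 11.15% = 0.8601
M² = Rf + Sharpe × σm = 3.74% + 0.8601 × 19.21% = 20.2625%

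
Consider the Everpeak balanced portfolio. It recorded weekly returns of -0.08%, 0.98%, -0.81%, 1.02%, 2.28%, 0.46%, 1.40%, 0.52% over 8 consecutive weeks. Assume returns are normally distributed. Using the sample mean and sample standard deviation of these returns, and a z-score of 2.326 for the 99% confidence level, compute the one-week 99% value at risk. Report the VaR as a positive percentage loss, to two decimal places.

Mean return μ = 5.770 / 8 = 0.7213%
Σ(r − μ)² = 6.1421; sample σ = √(6.1421/7) = 0.9367%
VaR = −(μ − z·σ) = −(0.7213 − 2.326 × 0.9367) = −(-1.4575) = 1.4575%

1.46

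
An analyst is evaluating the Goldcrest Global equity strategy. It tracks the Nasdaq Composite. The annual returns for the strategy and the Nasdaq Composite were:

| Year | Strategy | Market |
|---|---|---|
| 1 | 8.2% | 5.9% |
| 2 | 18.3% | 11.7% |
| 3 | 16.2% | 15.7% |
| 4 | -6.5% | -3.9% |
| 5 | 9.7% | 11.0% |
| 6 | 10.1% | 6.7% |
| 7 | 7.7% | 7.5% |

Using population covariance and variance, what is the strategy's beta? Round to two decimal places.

r̄p = 9.1000%,  r̄m = 7.8000%
Cov = Σ(rp − r̄p)(rm − r̄m) / 7 = 39.6343
Var(rm) = Σ(rm − r̄m)² / 7 = 32.8086
β = Cov / Var = 39.6343 / 32.8086 = 1.2080

1.21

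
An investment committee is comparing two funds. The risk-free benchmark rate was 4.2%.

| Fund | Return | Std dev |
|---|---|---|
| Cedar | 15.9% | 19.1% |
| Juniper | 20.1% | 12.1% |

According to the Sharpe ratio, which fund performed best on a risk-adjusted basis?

Cedar: Sharpe ratio = (15.9% − 4.2%) / 19.1% = 0.613
Juniper: Sharpe ratio = (20.1% − 4.2%) / 12.1% = 1.314
Highest: Juniper (1.314).

Juniper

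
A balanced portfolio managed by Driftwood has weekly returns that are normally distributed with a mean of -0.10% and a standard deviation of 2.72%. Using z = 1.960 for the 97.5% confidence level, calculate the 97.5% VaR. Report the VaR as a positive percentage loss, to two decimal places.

5.43

VaR (as % loss) = −(μ − z·σ) = −(-0.10% − 1.960 × 2.72%) = −(-5.4312%) = 5.4312%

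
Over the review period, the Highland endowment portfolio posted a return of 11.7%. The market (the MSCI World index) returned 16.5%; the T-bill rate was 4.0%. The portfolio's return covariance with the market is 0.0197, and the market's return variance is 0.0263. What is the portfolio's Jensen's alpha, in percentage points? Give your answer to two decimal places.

β = Cov / Var = 0.0197 / 0.0263 = 0.7490
E[R] = Rf + β(Rm − Rf) = 4.0% + 0.7490 × (16.5% − 4.0%) = 13.3625%
α = Rp − E[R] = 11.7% − 13.3625% = -1.6625

-1.66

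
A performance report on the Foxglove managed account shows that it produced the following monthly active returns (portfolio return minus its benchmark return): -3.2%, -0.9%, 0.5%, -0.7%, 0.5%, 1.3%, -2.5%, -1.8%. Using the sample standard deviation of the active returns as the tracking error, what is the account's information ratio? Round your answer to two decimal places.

-0.54

Mean return r̄ = -6.80 / 8 = -0.8500%
Σ(r − r̄)² = (-3.2 − (-0.8500))² + (-0.9 − (-0.8500))² + … = 17.4400
sample σ = √(17.4400 / 7) = √2.4914 = 1.5784%
IR = r̄ / tracking error = -0.8500 / 1.5784 = -0.5385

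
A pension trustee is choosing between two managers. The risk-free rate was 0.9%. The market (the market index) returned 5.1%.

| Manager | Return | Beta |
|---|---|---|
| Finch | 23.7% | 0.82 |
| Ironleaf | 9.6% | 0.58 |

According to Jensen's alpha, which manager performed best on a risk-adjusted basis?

Finch

Finch: α = 23.7% − [0.9% + 0.82 × (5.1% − 0.9%)] = 19.356
Ironleaf: α = 9.6% − [0.9% + 0.58 × (5.1% − 0.9%)] = 6.264
Highest: Finch (19.356).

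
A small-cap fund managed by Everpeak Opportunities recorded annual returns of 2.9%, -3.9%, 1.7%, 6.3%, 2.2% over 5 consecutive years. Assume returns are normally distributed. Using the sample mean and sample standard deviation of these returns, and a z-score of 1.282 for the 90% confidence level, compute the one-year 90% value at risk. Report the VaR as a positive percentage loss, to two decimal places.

2.88

Mean return r̄ = 9.20 / 5 = 1.8400%
Sample std dev = √[54.1120 / 4] = 3.6780%
VaR = −(r̄ − z·σ) = −(1.8400 − 1.282 × 3.6780) = −(-2.8752) = 2.8752%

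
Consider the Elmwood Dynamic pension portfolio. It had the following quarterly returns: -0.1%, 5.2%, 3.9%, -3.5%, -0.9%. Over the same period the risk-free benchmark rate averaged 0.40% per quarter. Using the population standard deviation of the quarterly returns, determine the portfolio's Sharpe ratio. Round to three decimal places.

r̄ = (-0.1 + 5.2 + 3.9 − 3.5 − 0.9) / 5 = 4.60 / 5 = 0.9200%
Σ(r − r̄)² = (-0.1 − 0.9200)² + (5.2 − 0.9200)² + … = 51.0880
population σ = √(51.0880 / 5) = √10.2176 = 3.1965%
Sharpe = (r̄ − rf) / σ = (0.9200 − 0.4) / 3.1965 = 0.5200 / 3.1965 = 0.1627

0.163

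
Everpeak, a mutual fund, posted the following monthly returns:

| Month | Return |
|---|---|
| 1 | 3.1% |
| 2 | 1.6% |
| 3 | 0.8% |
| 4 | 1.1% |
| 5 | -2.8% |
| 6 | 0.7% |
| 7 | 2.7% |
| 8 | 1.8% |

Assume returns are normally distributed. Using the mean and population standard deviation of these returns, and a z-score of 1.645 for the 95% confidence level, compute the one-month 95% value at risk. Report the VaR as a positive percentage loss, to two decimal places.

μ = (3.1 + 1.6 + 0.8 + 1.1 − 2.8 + 0.7 + 2.7 + 1.8) / 8 = 9.00 / 8 = 1.1250%
Σ(r − μ)² = (3.1 − 1.1250)² + (1.6 − 1.1250)² + … = 22.7550
population σ = √(22.7550 / 8) = √2.8444 = 1.6865%
VaR = −(μ − z·σ) = −(1.1250 − 1.645 × 1.6865) = −(-1.6493) = 1.6493%

1.65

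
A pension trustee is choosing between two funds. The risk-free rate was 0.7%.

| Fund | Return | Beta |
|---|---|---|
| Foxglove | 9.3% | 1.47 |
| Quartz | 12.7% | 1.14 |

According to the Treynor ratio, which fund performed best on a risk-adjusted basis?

Quartz

Foxglove: Treynor = (9.3% − 0.7%) / 1.47 = 5.850
Quartz: Treynor = (12.7% − 0.7%) / 1.14 = 10.526
Highest: Quartz (10.526).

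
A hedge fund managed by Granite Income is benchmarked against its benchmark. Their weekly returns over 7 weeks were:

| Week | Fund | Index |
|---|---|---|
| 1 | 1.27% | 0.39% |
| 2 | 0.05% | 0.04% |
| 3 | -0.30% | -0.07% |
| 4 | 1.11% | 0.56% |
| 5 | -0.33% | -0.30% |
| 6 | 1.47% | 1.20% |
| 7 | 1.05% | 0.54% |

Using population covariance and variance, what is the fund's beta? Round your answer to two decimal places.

1.41

r̄p = 0.6171%,  r̄m = 0.3371%
Cov = Σ(rp − r̄p)(rm − r̄m) / 7 = 0.3019
Var(rm) = Σ(rm − r̄m)² / 7 = 0.2140
β = Cov / Var = 0.3019 / 0.2140 = 1.4107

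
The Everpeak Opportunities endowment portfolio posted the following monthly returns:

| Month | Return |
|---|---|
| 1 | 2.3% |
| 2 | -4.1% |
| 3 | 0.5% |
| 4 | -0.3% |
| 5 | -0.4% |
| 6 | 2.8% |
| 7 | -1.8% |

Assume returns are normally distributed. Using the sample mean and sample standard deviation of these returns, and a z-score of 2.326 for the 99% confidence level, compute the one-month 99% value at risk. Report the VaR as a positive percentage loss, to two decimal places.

μ = (2.3 − 4.1 + 0.5 − 0.3 − 0.4 + 2.8 − 1.8) / 7 = -1.00 / 7 = -0.1429%
Sample std dev = √[33.5371 / 6] = 2.3642%
VaR = −(μ − z·σ) = −(-0.1429 − 2.326 × 2.3642) = −(-5.6420) = 5.6420%

5.64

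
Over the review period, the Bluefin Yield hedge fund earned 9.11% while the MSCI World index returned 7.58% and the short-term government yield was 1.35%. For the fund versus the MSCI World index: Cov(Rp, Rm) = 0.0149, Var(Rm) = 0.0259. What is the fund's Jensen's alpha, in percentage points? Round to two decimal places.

4.18

β = Cov / Var = 0.0149 / 0.0259 = 0.5753
E[R] = Rf + β(Rm − Rf) = 1.35% + 0.5753 × (7.58% − 1.35%) = 4.9341%
α = Rp − E[R] = 9.11% − 4.9341% = 4.1759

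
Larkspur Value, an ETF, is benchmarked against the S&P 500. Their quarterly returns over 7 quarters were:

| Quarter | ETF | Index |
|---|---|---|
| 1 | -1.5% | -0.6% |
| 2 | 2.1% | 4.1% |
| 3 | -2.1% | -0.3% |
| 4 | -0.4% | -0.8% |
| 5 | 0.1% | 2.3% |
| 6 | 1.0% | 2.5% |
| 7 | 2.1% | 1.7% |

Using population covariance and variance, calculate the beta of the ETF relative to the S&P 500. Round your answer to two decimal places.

0.72

r̄p = 0.1857%,  r̄m = 1.2714%
Cov = Σ(rp − r̄p)(rm − r̄m) / 7 = 2.1582
Var(rm) = Σ(rm − r̄m)² / 7 = 3.0020
β = Cov / Var = 2.1582 / 3.0020 = 0.7189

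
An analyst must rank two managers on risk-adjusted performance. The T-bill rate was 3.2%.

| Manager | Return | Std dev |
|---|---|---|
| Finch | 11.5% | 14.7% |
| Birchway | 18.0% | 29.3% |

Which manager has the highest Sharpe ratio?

Finch

Finch: Sharpe ratio = (11.5% − 3.2%) / 14.7% = 0.565
Birchway: Sharpe ratio = (18.0% − 3.2%) / 29.3% = 0.505
Highest: Finch (0.565).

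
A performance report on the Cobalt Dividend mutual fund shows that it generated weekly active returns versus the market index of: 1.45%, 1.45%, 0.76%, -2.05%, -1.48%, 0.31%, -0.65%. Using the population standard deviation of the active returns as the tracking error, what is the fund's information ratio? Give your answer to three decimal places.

Mean return μ = -0.210 / 7 = -0.0300%
Σ(r − μ)² = 11.6878; population σ = √(11.6878/7) = 1.2922%
IR = μ / tracking error = -0.0300 / 1.2922 = -0.0232

-0.023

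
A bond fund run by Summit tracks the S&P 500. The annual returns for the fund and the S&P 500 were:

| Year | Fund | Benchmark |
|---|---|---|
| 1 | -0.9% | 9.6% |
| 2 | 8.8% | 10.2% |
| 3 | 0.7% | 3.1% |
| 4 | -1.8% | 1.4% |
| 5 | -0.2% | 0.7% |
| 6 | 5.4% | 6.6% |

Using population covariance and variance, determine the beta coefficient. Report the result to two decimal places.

r̄p = 2.0000%,  r̄m = 5.2667%
Cov = Σ(rp − r̄p)(rm − r̄m) / 6 = 8.8450
Var(rm) = Σ(rm − r̄m)² / 6 = 14.2322
β = Cov / Var = 8.8450 / 14.2322 = 0.6215

0.62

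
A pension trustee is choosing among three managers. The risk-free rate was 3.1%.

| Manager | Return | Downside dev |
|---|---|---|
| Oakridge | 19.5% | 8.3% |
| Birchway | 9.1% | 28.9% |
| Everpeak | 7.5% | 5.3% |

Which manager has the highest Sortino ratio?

Oakridge: Sortino ratio = (19.5% − 3.1%) / 8.3% = 1.976
Birchway: Sortino ratio = (9.1% − 3.1%) / 28.9% = 0.208
Everpeak: Sortino ratio = (7.5% − 3.1%) / 5.3% = 0.830
Highest: Oakridge (1.976).

Oakridge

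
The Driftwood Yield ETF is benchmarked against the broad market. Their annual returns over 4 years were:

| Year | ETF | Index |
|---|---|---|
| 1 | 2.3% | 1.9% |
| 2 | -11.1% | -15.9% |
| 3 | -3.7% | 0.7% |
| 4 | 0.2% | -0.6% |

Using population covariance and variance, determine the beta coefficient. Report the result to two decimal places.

r̄p = -3.0750%,  r̄m = -3.4750%
Cov = Σ(rp − r̄p)(rm − r̄m) / 4 = 33.8519
Var(rm) = Σ(rm − r̄m)² / 4 = 52.2419
β = Cov / Var = 33.8519 / 52.2419 = 0.6480

0.65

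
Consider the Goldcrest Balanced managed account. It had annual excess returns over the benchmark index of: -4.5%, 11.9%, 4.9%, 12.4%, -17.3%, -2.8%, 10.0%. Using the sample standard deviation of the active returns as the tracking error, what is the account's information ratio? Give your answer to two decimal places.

0.19

r̄ = (-4.5 + 11.9 + 4.9 + 12.4 − 17.3 − 2.8 + 10) / 7 = 14.60 / 7 = 2.0857%
Σ(r − r̄)² = (-4.5 − 2.0857)² + (11.9 − 2.0857)² + … = 716.3086
σ = √[716.3086 / 6] = 10.9263%
IR = r̄ / tracking error = 2.0857 / 10.9263 = 0.1909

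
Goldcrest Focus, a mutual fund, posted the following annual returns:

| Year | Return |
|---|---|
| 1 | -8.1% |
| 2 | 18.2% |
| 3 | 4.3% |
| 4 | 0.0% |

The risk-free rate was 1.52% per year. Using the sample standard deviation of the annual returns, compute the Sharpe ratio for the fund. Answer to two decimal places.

Mean return r̄ = 14.40 / 4 = 3.6000%
Sample std dev = √[363.5000 / 3] = 11.0076%
Sharpe = (r̄ − rf) / σ = (3.6000 − 1.52) / 11.0076 = 2.0800 / 11.0076 = 0.1890

0.19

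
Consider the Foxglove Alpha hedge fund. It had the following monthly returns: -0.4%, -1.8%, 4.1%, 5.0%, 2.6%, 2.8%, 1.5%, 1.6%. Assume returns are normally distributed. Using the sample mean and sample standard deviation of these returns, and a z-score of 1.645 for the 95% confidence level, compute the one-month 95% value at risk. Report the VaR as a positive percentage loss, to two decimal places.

Mean return r̄ = 15.40 / 8 = 1.9250%
Sample σ = √[Σ(r − r̄)² / 7] = √[34.9750 / 7] = √4.9964 = 2.2353%
VaR = −(r̄ − z·σ) = −(1.9250 − 1.645 × 2.2353) = −(-1.7521) = 1.7521%

1.75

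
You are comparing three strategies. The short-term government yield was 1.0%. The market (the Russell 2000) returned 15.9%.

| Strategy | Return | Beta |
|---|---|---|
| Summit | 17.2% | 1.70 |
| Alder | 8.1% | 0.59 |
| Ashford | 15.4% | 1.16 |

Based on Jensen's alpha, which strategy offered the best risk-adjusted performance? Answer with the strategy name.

Alder

Summit: α = 17.2% − [1.0% + 1.70 × (15.9% − 1.0%)] = -9.130
Alder: α = 8.1% − [1.0% + 0.59 × (15.9% − 1.0%)] = -1.691
Ashford: α = 15.4% − [1.0% + 1.16 × (15.9% − 1.0%)] = -2.884
Highest: Alder (-1.691).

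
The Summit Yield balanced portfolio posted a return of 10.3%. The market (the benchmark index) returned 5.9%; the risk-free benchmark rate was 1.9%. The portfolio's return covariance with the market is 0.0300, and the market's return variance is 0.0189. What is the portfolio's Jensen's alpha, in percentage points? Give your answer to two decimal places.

2.05

β = Cov / Var = 0.0300 / 0.0189 = 1.5873
E[R] = Rf + β(Rm − Rf) = 1.9% + 1.5873 × (5.9% − 1.9%) = 8.2492%
α = Rp − E[R] = 10.3% − 8.2492% = 2.0508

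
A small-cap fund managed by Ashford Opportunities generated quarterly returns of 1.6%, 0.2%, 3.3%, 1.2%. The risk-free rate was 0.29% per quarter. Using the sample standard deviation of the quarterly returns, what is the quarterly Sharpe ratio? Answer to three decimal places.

Mean return r̄ = 6.30 / 4 = 1.5750%
Σ(r − r̄)² = 5.0075; sample σ = √(5.0075/3) = 1.2920%
Sharpe = (r̄ − rf) / σ = (1.5750 − 0.29) / 1.2920 = 1.2850 / 1.2920 = 0.9946

0.995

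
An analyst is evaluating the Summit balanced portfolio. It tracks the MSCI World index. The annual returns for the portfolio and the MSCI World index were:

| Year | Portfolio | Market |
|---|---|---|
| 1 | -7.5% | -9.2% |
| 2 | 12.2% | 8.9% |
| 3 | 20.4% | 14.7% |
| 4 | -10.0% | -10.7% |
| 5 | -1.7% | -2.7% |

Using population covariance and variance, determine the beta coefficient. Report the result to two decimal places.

1.17

r̄p = 2.6800%,  r̄m = 0.2000%
Cov = Σ(rp − r̄p)(rm − r̄m) / 5 = 117.2740
Var(rm) = Σ(rm − r̄m)² / 5 = 100.3040
β = Cov / Var = 117.2740 / 100.3040 = 1.1692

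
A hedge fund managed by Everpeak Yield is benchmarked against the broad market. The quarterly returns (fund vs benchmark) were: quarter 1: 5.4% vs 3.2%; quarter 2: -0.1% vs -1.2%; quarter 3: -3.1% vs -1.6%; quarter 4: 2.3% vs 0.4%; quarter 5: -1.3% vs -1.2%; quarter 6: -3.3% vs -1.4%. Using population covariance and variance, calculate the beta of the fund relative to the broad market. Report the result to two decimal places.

r̄p = -0.0167%,  r̄m = -0.3000%
Cov = Σ(rp − r̄p)(rm − r̄m) / 6 = 4.9050
Var(rm) = Σ(rm − r̄m)² / 6 = 2.8767
β = Cov / Var = 4.9050 / 2.8767 = 1.7051

1.71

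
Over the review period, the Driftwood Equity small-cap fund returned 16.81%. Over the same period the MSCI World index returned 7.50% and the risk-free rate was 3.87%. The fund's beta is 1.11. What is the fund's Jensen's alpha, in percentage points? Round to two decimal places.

8.91

CAPM expected return = Rf + β(Rm − Rf) = 3.87% + 1.11 × (7.50% − 3.87%) = 3.87 + 1.11 × 3.63 = 7.8993%
Jensen's α = Rp − E[R] = 16.81% − 7.8993% = 8.9107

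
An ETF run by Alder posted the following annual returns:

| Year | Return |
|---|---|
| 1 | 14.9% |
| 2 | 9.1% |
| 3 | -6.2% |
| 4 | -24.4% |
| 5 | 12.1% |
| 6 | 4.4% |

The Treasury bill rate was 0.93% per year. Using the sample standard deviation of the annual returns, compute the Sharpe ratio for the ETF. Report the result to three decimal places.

0.049

Mean return r̄ = 9.90 / 6 = 1.6500%
Σ(r − r̄)² = (14.9 − 1.6500)² + (9.1 − 1.6500)² + … = 1088.0550
σ = √[1088.0550 / 5] = 14.7516%
Sharpe = (r̄ − rf) / σ = (1.6500 − 0.93) / 14.7516 = 0.7200 / 14.7516 = 0.0488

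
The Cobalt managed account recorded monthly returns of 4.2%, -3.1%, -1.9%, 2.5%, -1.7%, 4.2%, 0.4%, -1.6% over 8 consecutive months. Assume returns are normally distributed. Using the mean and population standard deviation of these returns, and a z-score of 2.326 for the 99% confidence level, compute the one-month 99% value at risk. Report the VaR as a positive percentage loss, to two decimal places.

5.95

Mean return r̄ = 3.00 / 8 = 0.3750%
Population σ = √[Σ(r − r̄)² / 8] = √[59.2350 / 8] = √7.4044 = 2.7211%
VaR = −(r̄ − z·σ) = −(0.3750 − 2.326 × 2.7211) = −(-5.9543) = 5.9543%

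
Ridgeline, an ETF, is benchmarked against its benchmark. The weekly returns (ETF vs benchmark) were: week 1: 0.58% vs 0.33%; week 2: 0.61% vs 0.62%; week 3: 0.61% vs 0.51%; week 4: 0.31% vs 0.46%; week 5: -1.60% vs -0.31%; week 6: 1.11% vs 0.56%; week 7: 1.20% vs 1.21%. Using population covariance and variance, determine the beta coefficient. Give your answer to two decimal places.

r̄p = 0.4029%,  r̄m = 0.4829%
Cov = Σ(rp − r̄p)(rm − r̄m) / 7 = 0.3187
Var(rm) = Σ(rm − r̄m)² / 7 = 0.1724
β = Cov / Var = 0.3187 / 0.1724 = 1.8486

1.85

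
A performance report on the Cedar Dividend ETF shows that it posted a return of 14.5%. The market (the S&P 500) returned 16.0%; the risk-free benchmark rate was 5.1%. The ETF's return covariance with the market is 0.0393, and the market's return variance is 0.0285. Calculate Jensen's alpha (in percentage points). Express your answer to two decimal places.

-5.63

β = Cov / Var = 0.0393 / 0.0285 = 1.3789
E[R] = Rf + β(Rm − Rf) = 5.1% + 1.3789 × (16.0% − 5.1%) = 20.1300%
α = Rp − E[R] = 14.5% − 20.1300% = -5.6300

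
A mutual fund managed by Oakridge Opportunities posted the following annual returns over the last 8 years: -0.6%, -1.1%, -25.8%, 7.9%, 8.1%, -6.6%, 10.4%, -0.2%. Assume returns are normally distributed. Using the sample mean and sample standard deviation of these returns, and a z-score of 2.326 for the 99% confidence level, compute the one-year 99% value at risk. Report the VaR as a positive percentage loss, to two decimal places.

r̄ = (-0.6 − 1.1 − 25.8 + 7.9 + 8.1 − 6.6 + 10.4 − 0.2) / 8 = -7.90 / 8 = -0.9875%
Sample std dev = √[939.1888 / 7] = 11.5832%
VaR = −(r̄ − z·σ) = −(-0.9875 − 2.326 × 11.5832) = −(-27.9300) = 27.9300%

27.93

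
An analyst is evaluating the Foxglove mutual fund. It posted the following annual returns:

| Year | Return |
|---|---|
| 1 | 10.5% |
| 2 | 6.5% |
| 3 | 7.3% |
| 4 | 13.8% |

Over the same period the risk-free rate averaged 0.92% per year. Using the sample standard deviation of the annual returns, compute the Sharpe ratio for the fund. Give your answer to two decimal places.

2.58

r̄ = (10.5 + 6.5 + 7.3 + 13.8) / 4 = 9.5250%
Σ(r − r̄)² = (10.5 − 9.5250)² + (6.5 − 9.5250)² + … = 33.3275
sample σ = √(33.3275 / 3) = √11.1092 = 3.3330%
Sharpe = (r̄ − rf) / σ = (9.5250 − 0.92) / 3.3330 = 8.6050 / 3.3330 = 2.5818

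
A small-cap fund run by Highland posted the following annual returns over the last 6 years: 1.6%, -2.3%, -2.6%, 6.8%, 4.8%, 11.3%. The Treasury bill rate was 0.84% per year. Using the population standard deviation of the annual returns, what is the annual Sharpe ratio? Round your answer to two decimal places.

0.49

Mean return r̄ = 19.60 / 6 = 3.2667%
Population σ = √[Σ(r − r̄)² / 6] = √[147.5533 / 6] = √24.5922 = 4.9591%
Sharpe = (r̄ − rf) / σ = (3.2667 − 0.84) / 4.9591 = 2.4267 / 4.9591 = 0.4893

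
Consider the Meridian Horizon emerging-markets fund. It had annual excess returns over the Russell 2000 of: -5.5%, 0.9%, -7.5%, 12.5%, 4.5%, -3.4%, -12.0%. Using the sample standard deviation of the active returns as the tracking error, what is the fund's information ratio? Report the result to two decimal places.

-0.18

μ = (-5.5 + 0.9 − 7.5 + 12.5 + 4.5 − 3.4 − 12) / 7 = -1.5000%
Sample σ = √[Σ(r − μ)² / 6] = √[403.6200 / 6] = √67.2700 = 8.2018%
IR = μ / tracking error = -1.5000 / 8.2018 = -0.1829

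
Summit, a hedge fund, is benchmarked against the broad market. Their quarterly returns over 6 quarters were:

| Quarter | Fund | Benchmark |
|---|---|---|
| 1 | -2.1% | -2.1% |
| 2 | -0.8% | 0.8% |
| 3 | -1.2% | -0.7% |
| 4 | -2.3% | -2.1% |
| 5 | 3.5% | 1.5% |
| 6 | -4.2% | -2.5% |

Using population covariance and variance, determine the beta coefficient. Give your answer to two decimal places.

1.36

r̄p = -1.1833%,  r̄m = -0.8500%
Cov = Σ(rp − r̄p)(rm − r̄m) / 6 = 3.1925
Var(rm) = Σ(rm − r̄m)² / 6 = 2.3525
β = Cov / Var = 3.1925 / 2.3525 = 1.3571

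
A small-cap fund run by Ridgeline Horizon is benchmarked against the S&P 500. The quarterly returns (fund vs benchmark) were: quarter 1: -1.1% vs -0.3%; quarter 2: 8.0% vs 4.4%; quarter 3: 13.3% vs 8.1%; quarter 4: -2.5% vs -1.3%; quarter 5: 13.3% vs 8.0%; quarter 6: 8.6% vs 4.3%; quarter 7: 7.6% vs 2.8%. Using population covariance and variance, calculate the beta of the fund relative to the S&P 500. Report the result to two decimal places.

1.69

r̄p = 6.7429%,  r̄m = 3.7143%
Cov = Σ(rp − r̄p)(rm − r̄m) / 7 = 19.4080
Var(rm) = Σ(rm − r̄m)² / 7 = 11.5012
β = Cov / Var = 19.4080 / 11.5012 = 1.6875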